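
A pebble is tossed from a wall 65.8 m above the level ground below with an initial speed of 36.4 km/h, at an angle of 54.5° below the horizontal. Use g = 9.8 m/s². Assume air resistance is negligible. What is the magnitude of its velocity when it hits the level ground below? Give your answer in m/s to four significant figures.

Convert: 36.4 km/h = 36.4/3.6 = 10.11 m/s.
vₓ = 10.11 cos 54.5° = 5.872 m/s; v_y0 = −8.232 m/s (downward).
The projectile lands when y = 65.8 + (−8.232) t − ½·9.80·t² = 0. Positive root: t = (−8.232 + √(8.232² + 2·9.80·65.8)) / 9.80 = (−8.232 + 36.84) / 9.80 = 2.920 s.
Vertical velocity at impact: v_y = v_y0 − g t = −8.232 − 9.80 × 2.920 = −36.84 m/s.
Speed: |v| = √(vₓ² + v_y²) = √(5.872² + 36.84²) = 37.31 m/s.

37.31 m/s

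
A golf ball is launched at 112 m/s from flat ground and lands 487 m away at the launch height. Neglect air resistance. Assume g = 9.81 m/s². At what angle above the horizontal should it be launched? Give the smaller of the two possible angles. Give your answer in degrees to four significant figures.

Level-ground range R = v₀² sin(2θ)/g ⇒ sin(2θ) = gR/v₀² = 9.81 × 487 / 112² = 0.3809.
2θ = 22.39° or 180° − 22.39° = 157.6°, so θ = 11.19° or 78.81°.
The smaller angle is 11.19°.

11.19°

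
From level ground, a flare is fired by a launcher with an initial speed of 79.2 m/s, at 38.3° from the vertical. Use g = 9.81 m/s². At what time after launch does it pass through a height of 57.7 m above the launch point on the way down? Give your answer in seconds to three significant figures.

vₓ = 79.20 sin 38.3° = 49.09 m/s; v_y0 = 79.20 cos 38.3° = 62.15 m/s.
Require v_y0 t − ½ g t² = 57.7, i.e. 4.905 t² − 62.15 t + 57.7 = 0.
t = [62.15 ± √(62.15² − 2·9.81·57.7)] / 9.81 = (62.15 ± 52.26) / 9.81, so t = 1.009 s or t = 11.66 s.
The descending-branch root is 11.66 s.

11.7 s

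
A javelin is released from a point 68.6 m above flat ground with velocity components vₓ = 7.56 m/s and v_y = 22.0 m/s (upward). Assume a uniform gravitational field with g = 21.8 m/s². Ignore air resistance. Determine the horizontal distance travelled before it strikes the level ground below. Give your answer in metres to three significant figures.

Vertical motion (up positive, ground at y = 0): 10.90 t² − (22.00) t − 68.6 = 0, so t = (22.00 + √(22.00² + 2·21.8·68.6)) / 21.8 = (22.00 + 58.95) / 21.8 = 3.713 s.
Horizontal distance: R = vₓ t = 7.560 × 3.713 = 28.07 m.

28.1 m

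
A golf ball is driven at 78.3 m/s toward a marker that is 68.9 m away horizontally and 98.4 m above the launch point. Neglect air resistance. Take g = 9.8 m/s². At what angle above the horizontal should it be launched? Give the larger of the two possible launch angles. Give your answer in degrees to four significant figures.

86.54°

Trajectory: y = x tanθ − g x² (1 + tan²θ)/(2v₀²). With x = 68.9, y = 98.4, v₀ = 78.3, g = 9.80:
3.794 tan²θ − 68.9 tanθ + (102.2) = 0.
tanθ = [68.9 ± √(68.9² − 4 × 3.794 × (102.2))] / (2 × 3.794) = (68.9 ± 56.54) / 7.588, giving tanθ = 1.629 or 16.53.
θ = 58.46° or 86.54°; the larger is 86.54°.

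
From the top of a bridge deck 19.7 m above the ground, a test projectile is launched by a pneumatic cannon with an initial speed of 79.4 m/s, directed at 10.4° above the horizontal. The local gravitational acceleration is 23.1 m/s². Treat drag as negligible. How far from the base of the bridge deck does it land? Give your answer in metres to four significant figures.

Components: vₓ = 79.40 cos 10.4° = 78.10 m/s, v_y0 = 79.40 sin 10.4° = 14.33 m/s.
Vertical motion (up positive, ground at y = 0): 11.55 t² − (14.33) t − 19.7 = 0, so t = (14.33 + √(14.33² + 2·23.1·19.7)) / 23.1 = (14.33 + 33.40) / 23.1 = 2.066 s.
Horizontal distance: R = vₓ t = 78.10 × 2.066 = 161.4 m.

161.4 m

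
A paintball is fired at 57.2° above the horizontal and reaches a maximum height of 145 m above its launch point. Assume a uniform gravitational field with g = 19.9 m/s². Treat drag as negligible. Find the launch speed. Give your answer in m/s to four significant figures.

At the peak v_y = 0, so v_y0 = √(2gH) = √(2 × 19.9 × 145) = 75.97 m/s.
v_y0 = v₀ sin θ ⇒ v₀ = 75.97 / sin 57.2° = 90.38 m/s.

90.38 m/s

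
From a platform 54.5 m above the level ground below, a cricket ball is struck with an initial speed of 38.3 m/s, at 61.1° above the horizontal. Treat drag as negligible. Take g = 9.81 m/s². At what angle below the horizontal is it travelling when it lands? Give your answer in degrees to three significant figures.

Components: vₓ = 38.30 cos 61.1° = 18.51 m/s, v_y0 = 38.30 sin 61.1° = 33.53 m/s.
The projectile lands when y = 54.5 + (33.53) t − ½·9.81·t² = 0. Positive root: t = (33.53 + √(33.53² + 2·9.81·54.5)) / 9.81 = (33.53 + 46.84) / 9.81 = 8.192 s.
At impact: v_y = v_y0 − g t = −46.84 m/s; vₓ = 18.51 m/s.
Angle below horizontal: arctan(|v_y|/vₓ) = arctan(46.84/18.51) = 68.44°.

68.4°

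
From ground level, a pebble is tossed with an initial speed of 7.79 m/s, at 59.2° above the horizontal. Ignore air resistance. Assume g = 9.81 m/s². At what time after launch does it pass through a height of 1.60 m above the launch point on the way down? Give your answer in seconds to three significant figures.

1.05 s

Resolve: vₓ = 7.790 cos 59.2° = 3.989 m/s and v_y0 = 7.790 sin 59.2° = 6.691 m/s.
Height y(t) = 6.691 t − 4.905 t² = 1.60 gives 4.905 t² − 6.691 t + 1.60 = 0.
Quadratic formula: t = (6.691 ± √13.381) / 9.81 = (6.691 ± 3.658) / 9.81 → t = 0.3092 s or 1.055 s.
The descending-branch root is 1.055 s.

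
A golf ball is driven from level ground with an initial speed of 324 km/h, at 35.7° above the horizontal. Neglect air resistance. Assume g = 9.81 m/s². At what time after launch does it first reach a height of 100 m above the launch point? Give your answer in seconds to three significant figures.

2.48 s

Convert: 324 km/h = 324/3.6 = 90.00 m/s.
Horizontal component vₓ = 90.00 cos 35.7° = 73.09 m/s; vertical v_y0 = 90.00 sin 35.7° = 52.52 m/s.
Height y(t) = 52.52 t − 4.905 t² = 100 gives 4.905 t² − 52.52 t + 100 = 0.
t = [52.52 ± √(52.52² − 2·9.81·100)] / 9.81 = (52.52 ± 28.22) / 9.81, so t = 2.477 s or t = 8.230 s.
The first (ascending) time is 2.477 s.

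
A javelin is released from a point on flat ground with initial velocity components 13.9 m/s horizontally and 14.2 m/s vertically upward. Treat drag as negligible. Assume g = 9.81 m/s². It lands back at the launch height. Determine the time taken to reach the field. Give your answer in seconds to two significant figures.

2.9 s

Time of flight on level ground: T = 2 v_y0 / g = 2 × 14.20 / 9.81 = 2.895 s.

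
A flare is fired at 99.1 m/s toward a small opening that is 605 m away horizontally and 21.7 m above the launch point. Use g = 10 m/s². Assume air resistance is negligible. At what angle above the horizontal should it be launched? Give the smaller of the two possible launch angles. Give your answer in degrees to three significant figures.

Trajectory: y = x tanθ − g x² (1 + tan²θ)/(2v₀²). With x = 605, y = 21.7, v₀ = 99.1, g = 10.0:
186.4 tan²θ − 605 tanθ + (208.1) = 0.
tanθ = [605 ± √(605² − 4 × 186.4 × (208.1))] / (2 × 186.4) = (605 ± 459.3) / 372.7, giving tanθ = 0.3910 or 2.856.
θ = 21.35° or 70.70°; the smaller is 21.35°.

21.4°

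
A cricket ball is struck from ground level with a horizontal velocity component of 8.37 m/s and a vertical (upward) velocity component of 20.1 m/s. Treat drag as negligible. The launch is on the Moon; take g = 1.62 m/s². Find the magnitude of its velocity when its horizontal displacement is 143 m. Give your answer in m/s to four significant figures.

At x = 143 m, t = x/vₓ = 143/8.370 = 17.08 s.
Vertical velocity there: v_y = v_y0 − g t = 20.10 − 1.62 × 17.08 = −7.577 m/s.
Speed: √(vₓ² + v_y²) = √(8.370² + 7.577²) = 11.29 m/s.

11.29 m/s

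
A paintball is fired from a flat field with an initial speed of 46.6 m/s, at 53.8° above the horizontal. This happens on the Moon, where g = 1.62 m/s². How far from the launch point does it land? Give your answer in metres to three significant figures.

1280 m

Horizontal component vₓ = 46.60 cos 53.8° = 27.52 m/s; vertical v_y0 = 46.60 sin 53.8° = 37.60 m/s.
Flight time T = 2 v_y0 / g = 46.43 s.
Horizontal distance R = vₓ T = 27.52 × 46.43 = 1278 m.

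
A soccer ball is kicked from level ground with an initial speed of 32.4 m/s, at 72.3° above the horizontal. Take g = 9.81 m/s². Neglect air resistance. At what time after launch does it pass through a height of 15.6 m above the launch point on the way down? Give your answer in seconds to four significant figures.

Horizontal component vₓ = 32.40 cos 72.3° = 9.851 m/s; vertical v_y0 = 32.40 sin 72.3° = 30.87 m/s.
Set y = v_y0 t − ½ g t² = 15.6: 4.905 t² − 30.87 t + 15.6 = 0.
t = [30.87 ± √(30.87² − 2·9.81·15.6)] / 9.81 = (30.87 ± 25.43) / 9.81, so t = 0.5542 s or t = 5.739 s.
The descending-branch root is 5.739 s.

5.739 s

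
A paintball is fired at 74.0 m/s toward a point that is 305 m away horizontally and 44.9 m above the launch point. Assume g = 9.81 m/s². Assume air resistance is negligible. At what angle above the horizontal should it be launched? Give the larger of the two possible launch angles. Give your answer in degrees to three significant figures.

Trajectory: y = x tanθ − g x² (1 + tan²θ)/(2v₀²). With x = 305, y = 44.9, v₀ = 74.0, g = 9.81:
83.32 tan²θ − 305 tanθ + (128.2) = 0.
tanθ = [305 ± √(305² − 4 × 83.32 × (128.2))] / (2 × 83.32) = (305 ± 224.2) / 166.6, giving tanθ = 0.4846 or 3.176.
θ = 25.85° or 72.52°; the larger is 72.52°.

72.5°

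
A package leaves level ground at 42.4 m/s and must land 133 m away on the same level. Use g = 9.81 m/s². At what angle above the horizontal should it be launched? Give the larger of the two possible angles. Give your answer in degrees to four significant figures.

R = v₀² sin 2θ / g gives sin 2θ = gR/v₀² = 9.81·133/42.4² = 0.7258.
2θ = 46.53° or 180° − 46.53° = 133.5°, so θ = 23.27° or 66.73°.
The larger angle is 66.73°.

66.73°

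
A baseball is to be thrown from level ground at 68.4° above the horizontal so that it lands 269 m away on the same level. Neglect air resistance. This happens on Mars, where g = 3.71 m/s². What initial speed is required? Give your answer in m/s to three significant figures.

Level-ground range: R = v₀² sin(2θ)/g, so v₀ = √(gR / sin 2θ).
v₀ = √(3.71 × 269 / sin 136.8°) = √(998.0 / 0.6845) = √1457.9 = 38.18 m/s.

38.2 m/s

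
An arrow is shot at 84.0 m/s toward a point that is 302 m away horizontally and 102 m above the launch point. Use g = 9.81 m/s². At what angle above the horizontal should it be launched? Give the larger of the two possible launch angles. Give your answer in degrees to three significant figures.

76.4°

Trajectory: y = x tanθ − g x² (1 + tan²θ)/(2v₀²). With x = 302, y = 102, v₀ = 84.0, g = 9.81:
63.40 tan²θ − 302 tanθ + (165.4) = 0.
tanθ = [302 ± √(302² − 4 × 63.40 × (165.4))] / (2 × 63.40) = (302 ± 221.9) / 126.8, giving tanθ = 0.6314 or 4.132.
θ = 32.27° or 76.40°; the larger is 76.40°.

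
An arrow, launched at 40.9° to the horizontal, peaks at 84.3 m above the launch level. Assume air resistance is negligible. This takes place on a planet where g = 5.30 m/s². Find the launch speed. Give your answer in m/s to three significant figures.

45.7 m/s

At the peak v_y = 0, so v_y0 = √(2gH) = √(2 × 5.30 × 84.3) = 29.89 m/s.
v_y0 = v₀ sin θ ⇒ v₀ = 29.89 / sin 40.9° = 45.66 m/s.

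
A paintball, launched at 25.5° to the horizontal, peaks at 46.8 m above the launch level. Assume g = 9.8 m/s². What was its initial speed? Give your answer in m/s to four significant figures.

70.35 m/s

At the peak v_y = 0, so v_y0 = √(2gH) = √(2 × 9.80 × 46.8) = 30.29 m/s.
v_y0 = v₀ sin θ ⇒ v₀ = 30.29 / sin 25.5° = 70.35 m/s.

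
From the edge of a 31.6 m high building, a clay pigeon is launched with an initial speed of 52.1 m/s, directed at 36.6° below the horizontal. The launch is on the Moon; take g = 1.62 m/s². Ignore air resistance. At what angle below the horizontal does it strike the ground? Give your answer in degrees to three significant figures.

38.0°

Resolve: vₓ = 52.10 cos 36.6° = 41.83 m/s and v_y0 = −31.06 m/s (downward).
With up positive and y = 0 at the ground: y(t) = 31.6 + (−31.06) t − 0.8100 t². Setting y = 0 and taking the positive root: t = [−31.06 + √(31.06² + 2·1.62·31.6)] / 1.62 = (−31.06 + 32.67) / 1.62 = 0.9916 s.
At impact: v_y = v_y0 − g t = −32.67 m/s; vₓ = 41.83 m/s.
Angle below horizontal: arctan(|v_y|/vₓ) = arctan(32.67/41.83) = 37.99°.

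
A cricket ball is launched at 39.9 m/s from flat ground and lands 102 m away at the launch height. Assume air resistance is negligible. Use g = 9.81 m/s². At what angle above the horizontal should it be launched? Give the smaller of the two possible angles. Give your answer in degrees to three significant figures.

Level-ground range R = v₀² sin(2θ)/g ⇒ sin(2θ) = gR/v₀² = 9.81 × 102 / 39.9² = 0.6285.
2θ = 38.94° or 180° − 38.94° = 141.1°, so θ = 19.47° or 70.53°.
The smaller angle is 19.47°.

19.5°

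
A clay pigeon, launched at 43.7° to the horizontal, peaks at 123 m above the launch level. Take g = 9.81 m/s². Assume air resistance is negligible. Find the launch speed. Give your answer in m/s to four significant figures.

71.10 m/s

At the peak v_y = 0, so v_y0 = √(2gH) = √(2 × 9.81 × 123) = 49.12 m/s.
v_y0 = v₀ sin θ ⇒ v₀ = 49.12 / sin 43.7° = 71.10 m/s.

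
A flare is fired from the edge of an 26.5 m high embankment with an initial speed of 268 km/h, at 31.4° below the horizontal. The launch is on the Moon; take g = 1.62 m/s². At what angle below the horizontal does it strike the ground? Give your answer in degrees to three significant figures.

32.1°

Convert: 268 km/h = 268/3.6 = 74.44 m/s.
vₓ = 74.44 cos 31.4° = 63.54 m/s; v_y0 = −38.79 m/s (downward).
Vertical motion (up positive, ground at y = 0): 0.8100 t² − (−38.79) t − 26.5 = 0, so t = (−38.79 + √(38.79² + 2·1.62·26.5)) / 1.62 = (−38.79 + 39.88) / 1.62 = 0.6738 s.
At impact: v_y = v_y0 − g t = −39.88 m/s; vₓ = 63.54 m/s.
Angle below horizontal: arctan(|v_y|/vₓ) = arctan(39.88/63.54) = 32.11°.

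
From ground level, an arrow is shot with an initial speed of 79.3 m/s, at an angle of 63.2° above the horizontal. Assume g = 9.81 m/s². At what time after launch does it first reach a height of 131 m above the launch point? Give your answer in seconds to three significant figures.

Components: vₓ = 79.30 cos 63.2° = 35.75 m/s, v_y0 = 79.30 sin 63.2° = 70.78 m/s.
Require v_y0 t − ½ g t² = 131, i.e. 4.905 t² − 70.78 t + 131 = 0.
Quadratic formula: t = (70.78 ± √2439.9) / 9.81 = (70.78 ± 49.40) / 9.81 → t = 2.180 s or 12.25 s.
The first (ascending) time is 2.180 s.

2.18 s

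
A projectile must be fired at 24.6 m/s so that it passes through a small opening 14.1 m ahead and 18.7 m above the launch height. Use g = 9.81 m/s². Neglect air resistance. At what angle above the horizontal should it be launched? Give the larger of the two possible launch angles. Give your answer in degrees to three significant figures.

81.8°

Trajectory: y = x tanθ − g x² (1 + tan²θ)/(2v₀²). With x = 14.1, y = 18.7, v₀ = 24.6, g = 9.81:
1.611 tan²θ − 14.1 tanθ + (20.31) = 0.
tanθ = [14.1 ± √(14.1² − 4 × 1.611 × (20.31))] / (2 × 1.611) = (14.1 ± 8.240) / 3.223, giving tanθ = 1.818 or 6.932.
θ = 61.19° or 81.79°; the larger is 81.79°.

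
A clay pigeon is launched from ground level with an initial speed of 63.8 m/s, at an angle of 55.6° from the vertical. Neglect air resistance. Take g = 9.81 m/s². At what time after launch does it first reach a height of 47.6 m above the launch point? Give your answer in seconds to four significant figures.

vₓ = 63.80 sin 55.6° = 52.64 m/s; v_y0 = 63.80 cos 55.6° = 36.04 m/s.
Set y = v_y0 t − ½ g t² = 47.6: 4.905 t² − 36.04 t + 47.6 = 0.
t = [36.04 ± √(36.04² − 2·9.81·47.6)] / 9.81 = (36.04 ± 19.11) / 9.81, so t = 1.726 s or t = 5.623 s.
The first (ascending) time is 1.726 s.

1.726 s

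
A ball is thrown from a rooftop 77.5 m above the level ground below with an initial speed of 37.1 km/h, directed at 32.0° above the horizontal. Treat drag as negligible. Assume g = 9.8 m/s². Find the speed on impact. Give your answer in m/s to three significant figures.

Convert: 37.1 km/h = 37.1/3.6 = 10.31 m/s.
Components: vₓ = 10.31 cos 32.0° = 8.740 m/s, v_y0 = 10.31 sin 32.0° = 5.461 m/s.
Vertical motion (up positive, ground at y = 0): 4.900 t² − (5.461) t − 77.5 = 0, so t = (5.461 + √(5.461² + 2·9.80·77.5)) / 9.80 = (5.461 + 39.36) / 9.80 = 4.573 s.
Vertical velocity at impact: v_y = v_y0 − g t = 5.461 − 9.80 × 4.573 = −39.36 m/s.
Speed: |v| = √(vₓ² + v_y²) = √(8.740² + 39.36²) = 40.31 m/s.

40.3 m/s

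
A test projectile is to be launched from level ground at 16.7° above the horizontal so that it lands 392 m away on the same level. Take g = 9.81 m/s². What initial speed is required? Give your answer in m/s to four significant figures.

Level-ground range: R = v₀² sin(2θ)/g, so v₀ = √(gR / sin 2θ).
v₀ = √(9.81 × 392 / sin 33.40°) = √(3846 / 0.5505) = √6985.7 = 83.58 m/s.

83.58 m/s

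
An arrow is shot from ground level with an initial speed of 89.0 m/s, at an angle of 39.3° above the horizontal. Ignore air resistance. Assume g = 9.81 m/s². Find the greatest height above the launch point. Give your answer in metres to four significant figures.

162.0 m

vₓ = 89.00 cos 39.3° = 68.87 m/s; v_y0 = 89.00 sin 39.3° = 56.37 m/s.
At the apex v_y = 0, so H = v_y0²/(2g) = 56.37²/19.62 = 162.0 m.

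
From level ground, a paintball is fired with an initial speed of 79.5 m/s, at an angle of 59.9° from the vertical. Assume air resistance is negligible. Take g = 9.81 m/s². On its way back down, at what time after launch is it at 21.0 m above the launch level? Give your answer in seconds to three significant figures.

vₓ = 79.50 sin 59.9° = 68.78 m/s; v_y0 = 79.50 cos 59.9° = 39.87 m/s.
Set y = v_y0 t − ½ g t² = 21.0: 4.905 t² − 39.87 t + 21.0 = 0.
Quadratic formula: t = (39.87 ± √1177.6) / 9.81 = (39.87 ± 34.32) / 9.81 → t = 0.5661 s or 7.562 s.
The descending-branch root is 7.562 s.

7.56 s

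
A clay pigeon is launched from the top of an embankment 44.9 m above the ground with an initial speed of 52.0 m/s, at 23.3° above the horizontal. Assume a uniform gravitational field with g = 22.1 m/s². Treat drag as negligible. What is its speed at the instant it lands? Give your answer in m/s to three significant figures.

68.5 m/s

Components: vₓ = 52.00 cos 23.3° = 47.76 m/s, v_y0 = 52.00 sin 23.3° = 20.57 m/s.
The projectile lands when y = 44.9 + (20.57) t − ½·22.1·t² = 0. Positive root: t = (20.57 + √(20.57² + 2·22.1·44.9)) / 22.1 = (20.57 + 49.07) / 22.1 = 3.151 s.
Vertical velocity at impact: v_y = v_y0 − g t = 20.57 − 22.1 × 3.151 = −49.07 m/s.
Speed: |v| = √(vₓ² + v_y²) = √(47.76² + 49.07²) = 68.47 m/s.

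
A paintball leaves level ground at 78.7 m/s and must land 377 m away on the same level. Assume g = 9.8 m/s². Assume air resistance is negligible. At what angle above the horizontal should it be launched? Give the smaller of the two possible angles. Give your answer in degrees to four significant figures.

From R = (v₀²/g) sin 2θ: sin 2θ = 9.80 × 377 / 6193.7 = 0.5965.
2θ = 36.62° or 180° − 36.62° = 143.4°, so θ = 18.31° or 71.69°.
The smaller angle is 18.31°.

18.31°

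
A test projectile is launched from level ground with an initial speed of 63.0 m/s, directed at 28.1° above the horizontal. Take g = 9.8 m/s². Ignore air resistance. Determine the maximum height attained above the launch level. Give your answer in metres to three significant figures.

vₓ = 63.00 cos 28.1° = 55.57 m/s; v_y0 = 63.00 sin 28.1° = 29.67 m/s.
Peak height H = v_y0² / (2g) = 880.53 / 19.60 = 44.93 m.

44.9 m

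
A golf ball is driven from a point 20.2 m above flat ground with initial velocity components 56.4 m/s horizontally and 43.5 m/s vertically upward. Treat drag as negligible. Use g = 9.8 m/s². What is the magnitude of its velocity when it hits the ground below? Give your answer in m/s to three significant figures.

Vertical motion (up positive, ground at y = 0): 4.900 t² − (43.50) t − 20.2 = 0, so t = (43.50 + √(43.50² + 2·9.80·20.2)) / 9.80 = (43.50 + 47.83) / 9.80 = 9.320 s.
Vertical velocity at impact: v_y = v_y0 − g t = 43.50 − 9.80 × 9.320 = −47.83 m/s.
Speed: |v| = √(vₓ² + v_y²) = √(56.40² + 47.83²) = 73.95 m/s.

74.0 m/s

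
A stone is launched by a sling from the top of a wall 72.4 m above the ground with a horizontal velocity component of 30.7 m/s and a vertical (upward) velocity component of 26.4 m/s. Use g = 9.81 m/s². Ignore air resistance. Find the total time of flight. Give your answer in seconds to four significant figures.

7.382 s

The projectile lands when y = 72.4 + (26.40) t − ½·9.81·t² = 0. Positive root: t = (26.40 + √(26.40² + 2·9.81·72.4)) / 9.81 = (26.40 + 46.02) / 9.81 = 7.382 s.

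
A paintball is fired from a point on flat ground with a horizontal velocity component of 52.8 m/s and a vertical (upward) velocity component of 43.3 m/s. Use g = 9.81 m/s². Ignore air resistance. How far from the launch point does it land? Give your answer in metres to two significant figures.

470 m

Flight time T = 2 v_y0 / g = 8.828 s.
Range: R = vₓ T = 52.80 × 8.828 = 466.1 m.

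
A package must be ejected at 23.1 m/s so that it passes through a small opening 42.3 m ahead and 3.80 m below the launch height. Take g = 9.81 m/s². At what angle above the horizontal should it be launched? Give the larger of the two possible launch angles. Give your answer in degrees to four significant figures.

Trajectory: y = x tanθ − g x² (1 + tan²θ)/(2v₀²). With x = 42.3, y = −3.80, v₀ = 23.1, g = 9.81:
16.45 tan²θ − 42.3 tanθ + (12.65) = 0.
tanθ = [42.3 ± √(42.3² − 4 × 16.45 × (12.65))] / (2 × 16.45) = (42.3 ± 30.94) / 32.89, giving tanθ = 0.3454 or 2.226.
θ = 19.05° or 65.81°; the larger is 65.81°.

65.81°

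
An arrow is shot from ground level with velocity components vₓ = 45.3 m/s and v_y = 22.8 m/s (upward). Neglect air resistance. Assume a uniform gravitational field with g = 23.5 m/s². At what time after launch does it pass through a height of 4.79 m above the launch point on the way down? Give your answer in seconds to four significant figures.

Require v_y0 t − ½ g t² = 4.79, i.e. 11.75 t² − 22.80 t + 4.79 = 0.
Quadratic formula: t = (22.80 ± √294.71) / 23.5 = (22.80 ± 17.17) / 23.5 → t = 0.2397 s or 1.701 s.
The descending-branch root is 1.701 s.

1.701 s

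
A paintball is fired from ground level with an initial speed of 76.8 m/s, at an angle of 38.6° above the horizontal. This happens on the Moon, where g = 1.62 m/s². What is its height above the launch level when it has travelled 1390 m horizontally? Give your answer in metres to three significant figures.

Resolve: vₓ = 76.80 cos 38.6° = 60.02 m/s and v_y0 = 76.80 sin 38.6° = 47.91 m/s.
At x = 1390 m, t = x/vₓ = 1390/60.02 = 23.16 s.
Height: y = v_y0 t − ½ g t² = 47.91 × 23.16 − 0.8100 × 23.16² = 1110 − 434.4 = 675.2 m.

675 m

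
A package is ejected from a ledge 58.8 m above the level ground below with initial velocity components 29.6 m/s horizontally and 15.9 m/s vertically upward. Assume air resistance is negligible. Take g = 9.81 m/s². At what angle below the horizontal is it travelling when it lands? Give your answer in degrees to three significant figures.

The projectile lands when y = 58.8 + (15.90) t − ½·9.81·t² = 0. Positive root: t = (15.90 + √(15.90² + 2·9.81·58.8)) / 9.81 = (15.90 + 37.50) / 9.81 = 5.444 s.
At impact: v_y = v_y0 − g t = −37.50 m/s; vₓ = 29.60 m/s.
Angle below horizontal: arctan(|v_y|/vₓ) = arctan(37.50/29.60) = 51.72°.

51.7°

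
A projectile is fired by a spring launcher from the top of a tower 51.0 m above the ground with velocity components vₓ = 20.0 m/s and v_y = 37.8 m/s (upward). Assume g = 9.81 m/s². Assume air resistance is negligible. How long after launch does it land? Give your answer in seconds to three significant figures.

8.88 s

With up positive and y = 0 at the ground: y(t) = 51.0 + (37.80) t − 4.905 t². Setting y = 0 and taking the positive root: t = [37.80 + √(37.80² + 2·9.81·51.0)] / 9.81 = (37.80 + 49.29) / 9.81 = 8.878 s.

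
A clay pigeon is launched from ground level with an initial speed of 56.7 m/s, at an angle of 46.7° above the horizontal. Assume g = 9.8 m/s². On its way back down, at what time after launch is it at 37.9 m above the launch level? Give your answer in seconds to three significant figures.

7.37 s

Resolve: vₓ = 56.70 cos 46.7° = 38.89 m/s and v_y0 = 56.70 sin 46.7° = 41.26 m/s.
Require v_y0 t − ½ g t² = 37.9, i.e. 4.900 t² − 41.26 t + 37.9 = 0.
t = [41.26 ± √(41.26² − 2·9.80·37.9)] / 9.80 = (41.26 ± 30.98) / 9.80, so t = 1.049 s or t = 7.372 s.
The descending-branch root is 7.372 s.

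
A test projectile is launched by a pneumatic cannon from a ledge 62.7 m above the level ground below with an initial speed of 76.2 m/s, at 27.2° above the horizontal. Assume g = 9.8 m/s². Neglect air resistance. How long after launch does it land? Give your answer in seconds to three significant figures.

Resolve: vₓ = 76.20 cos 27.2° = 67.77 m/s and v_y0 = 76.20 sin 27.2° = 34.83 m/s.
The projectile lands when y = 62.7 + (34.83) t − ½·9.80·t² = 0. Positive root: t = (34.83 + √(34.83² + 2·9.80·62.7)) / 9.80 = (34.83 + 49.42) / 9.80 = 8.597 s.

8.60 s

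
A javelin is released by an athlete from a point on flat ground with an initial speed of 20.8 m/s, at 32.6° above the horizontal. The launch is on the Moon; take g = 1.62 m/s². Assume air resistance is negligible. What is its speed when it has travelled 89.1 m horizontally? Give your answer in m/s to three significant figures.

Resolve: vₓ = 20.80 cos 32.6° = 17.52 m/s and v_y0 = 20.80 sin 32.6° = 11.21 m/s.
x = vₓ t ⇒ t = 89.1/17.52 = 5.085 s.
Vertical velocity there: v_y = v_y0 − g t = 11.21 − 1.62 × 5.085 = 2.969 m/s.
Speed: √(vₓ² + v_y²) = √(17.52² + 2.969²) = 17.77 m/s.

17.8 m/s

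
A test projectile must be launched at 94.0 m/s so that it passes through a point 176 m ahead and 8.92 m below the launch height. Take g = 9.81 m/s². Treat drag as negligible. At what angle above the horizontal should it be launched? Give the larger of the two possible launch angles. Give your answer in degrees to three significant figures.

84.4°

Trajectory: y = x tanθ − g x² (1 + tan²θ)/(2v₀²). With x = 176, y = −8.92, v₀ = 94.0, g = 9.81:
17.20 tan²θ − 176 tanθ + (8.275) = 0.
tanθ = [176 ± √(176² − 4 × 17.20 × (8.275))] / (2 × 17.20) = (176 ± 174.4) / 34.39, giving tanθ = 0.04724 or 10.19.
θ = 2.704° or 84.39°; the larger is 84.39°.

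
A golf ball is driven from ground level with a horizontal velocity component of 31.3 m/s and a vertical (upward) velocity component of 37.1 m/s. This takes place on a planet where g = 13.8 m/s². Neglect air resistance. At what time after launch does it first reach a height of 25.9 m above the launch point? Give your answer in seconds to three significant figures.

0.825 s

Height y(t) = 37.10 t − 6.900 t² = 25.9 gives 6.900 t² − 37.10 t + 25.9 = 0.
Quadratic formula: t = (37.10 ± √661.57) / 13.8 = (37.10 ± 25.72) / 13.8 → t = 0.8246 s or 4.552 s.
The first (ascending) time is 0.8246 s.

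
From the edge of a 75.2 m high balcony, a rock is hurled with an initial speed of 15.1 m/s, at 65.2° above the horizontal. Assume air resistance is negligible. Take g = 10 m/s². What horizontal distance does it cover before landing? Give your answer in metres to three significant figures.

34.7 m

Components: vₓ = 15.10 cos 65.2° = 6.334 m/s, v_y0 = 15.10 sin 65.2° = 13.71 m/s.
Vertical motion (up positive, ground at y = 0): 5.000 t² − (13.71) t − 75.2 = 0, so t = (13.71 + √(13.71² + 2·10.0·75.2)) / 10.0 = (13.71 + 41.13) / 10.0 = 5.484 s.
Horizontal distance: R = vₓ t = 6.334 × 5.484 = 34.73 m.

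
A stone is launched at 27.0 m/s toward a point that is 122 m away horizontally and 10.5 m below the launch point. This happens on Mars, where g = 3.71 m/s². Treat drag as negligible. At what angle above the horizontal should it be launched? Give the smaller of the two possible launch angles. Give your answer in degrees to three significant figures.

Trajectory: y = x tanθ − g x² (1 + tan²θ)/(2v₀²). With x = 122, y = −10.5, v₀ = 27.0, g = 3.71:
37.87 tan²θ − 122 tanθ + (27.37) = 0.
tanθ = [122 ± √(122² − 4 × 37.87 × (27.37))] / (2 × 37.87) = (122 ± 103.6) / 75.75, giving tanθ = 0.2427 or 2.979.
θ = 13.64° or 71.44°; the smaller is 13.64°.

13.6°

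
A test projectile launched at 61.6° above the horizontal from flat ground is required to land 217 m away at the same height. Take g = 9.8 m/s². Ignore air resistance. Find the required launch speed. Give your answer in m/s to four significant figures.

On level ground R = v₀² sin 2θ / g ⇒ v₀ = √(gR / sin 2θ).
v₀ = √(9.80 × 217 / sin 123.2°) = √(2127 / 0.8368) = √2541.5 = 50.41 m/s.

50.41 m/s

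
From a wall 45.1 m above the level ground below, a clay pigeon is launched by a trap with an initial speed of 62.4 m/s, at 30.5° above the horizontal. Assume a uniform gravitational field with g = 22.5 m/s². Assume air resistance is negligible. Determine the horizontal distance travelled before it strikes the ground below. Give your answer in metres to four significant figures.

Horizontal component vₓ = 62.40 cos 30.5° = 53.77 m/s; vertical v_y0 = 62.40 sin 30.5° = 31.67 m/s.
The projectile lands when y = 45.1 + (31.67) t − ½·22.5·t² = 0. Positive root: t = (31.67 + √(31.67² + 2·22.5·45.1)) / 22.5 = (31.67 + 55.07) / 22.5 = 3.855 s.
Horizontal distance: R = vₓ t = 53.77 × 3.855 = 207.3 m.

207.3 m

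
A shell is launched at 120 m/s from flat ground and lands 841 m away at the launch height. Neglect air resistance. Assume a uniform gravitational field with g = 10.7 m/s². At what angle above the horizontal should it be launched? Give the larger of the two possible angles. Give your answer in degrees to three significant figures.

70.7°

R = v₀² sin 2θ / g gives sin 2θ = gR/v₀² = 10.7·841/120² = 0.6249.
2θ = 38.68° or 180° − 38.68° = 141.3°, so θ = 19.34° or 70.66°.
The larger angle is 70.66°.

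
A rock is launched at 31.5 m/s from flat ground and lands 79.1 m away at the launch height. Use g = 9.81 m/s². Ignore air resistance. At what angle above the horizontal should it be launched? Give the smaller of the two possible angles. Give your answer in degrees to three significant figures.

25.7°

From R = (v₀²/g) sin 2θ: sin 2θ = 9.81 × 79.1 / 992.25 = 0.7820.
2θ = 51.45° or 180° − 51.45° = 128.6°, so θ = 25.72° or 64.28°.
The smaller angle is 25.72°.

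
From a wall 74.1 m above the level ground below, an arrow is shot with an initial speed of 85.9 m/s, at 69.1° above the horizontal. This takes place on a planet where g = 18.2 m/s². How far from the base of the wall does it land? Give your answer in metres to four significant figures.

Components: vₓ = 85.90 cos 69.1° = 30.64 m/s, v_y0 = 85.90 sin 69.1° = 80.25 m/s.
With up positive and y = 0 at the ground: y(t) = 74.1 + (80.25) t − 9.100 t². Setting y = 0 and taking the positive root: t = [80.25 + √(80.25² + 2·18.2·74.1)] / 18.2 = (80.25 + 95.59) / 18.2 = 9.661 s.
Horizontal distance: R = vₓ t = 30.64 × 9.661 = 296.1 m.

296.1 m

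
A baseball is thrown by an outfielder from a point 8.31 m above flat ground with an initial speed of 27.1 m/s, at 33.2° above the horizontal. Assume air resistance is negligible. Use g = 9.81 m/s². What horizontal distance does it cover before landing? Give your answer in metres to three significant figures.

79.6 m

Components: vₓ = 27.10 cos 33.2° = 22.68 m/s, v_y0 = 27.10 sin 33.2° = 14.84 m/s.
The projectile lands when y = 8.31 + (14.84) t − ½·9.81·t² = 0. Positive root: t = (14.84 + √(14.84² + 2·9.81·8.31)) / 9.81 = (14.84 + 19.58) / 9.81 = 3.508 s.
Horizontal distance: R = vₓ t = 22.68 × 3.508 = 79.55 m.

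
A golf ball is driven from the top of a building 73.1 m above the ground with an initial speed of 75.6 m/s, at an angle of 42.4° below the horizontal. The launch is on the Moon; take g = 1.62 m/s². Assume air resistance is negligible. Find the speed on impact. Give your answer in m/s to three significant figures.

77.2 m/s

Resolve: vₓ = 75.60 cos 42.4° = 55.83 m/s and v_y0 = −50.98 m/s (downward).
The projectile lands when y = 73.1 + (−50.98) t − ½·1.62·t² = 0. Positive root: t = (−50.98 + √(50.98² + 2·1.62·73.1)) / 1.62 = (−50.98 + 53.25) / 1.62 = 1.403 s.
Vertical velocity at impact: v_y = v_y0 − g t = −50.98 − 1.62 × 1.403 = −53.25 m/s.
Speed: |v| = √(vₓ² + v_y²) = √(55.83² + 53.25²) = 77.15 m/s.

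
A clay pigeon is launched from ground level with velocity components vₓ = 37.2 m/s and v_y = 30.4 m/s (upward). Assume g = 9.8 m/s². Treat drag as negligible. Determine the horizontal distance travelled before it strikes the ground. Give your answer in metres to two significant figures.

230 m

Time aloft: T = 2 v_y0 / g = 2 × 30.40 / 9.80 = 6.204 s.
Horizontal distance R = vₓ T = 37.20 × 6.204 = 230.8 m.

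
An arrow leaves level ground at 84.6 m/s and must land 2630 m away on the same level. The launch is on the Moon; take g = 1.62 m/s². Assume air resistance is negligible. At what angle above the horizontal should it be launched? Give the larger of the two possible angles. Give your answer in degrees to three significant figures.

Level-ground range R = v₀² sin(2θ)/g ⇒ sin(2θ) = gR/v₀² = 1.62 × 2630 / 84.6² = 0.5953.
2θ = 36.53° or 180° − 36.53° = 143.5°, so θ = 18.27° or 71.73°.
The larger angle is 71.73°.

71.7°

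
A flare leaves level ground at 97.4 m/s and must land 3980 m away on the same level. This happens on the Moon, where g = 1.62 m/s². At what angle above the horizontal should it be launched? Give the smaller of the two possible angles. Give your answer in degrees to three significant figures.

21.4°

From R = (v₀²/g) sin 2θ: sin 2θ = 1.62 × 3980 / 9486.8 = 0.6796.
2θ = 42.82° or 180° − 42.82° = 137.2°, so θ = 21.41° or 68.59°.
The smaller angle is 21.41°.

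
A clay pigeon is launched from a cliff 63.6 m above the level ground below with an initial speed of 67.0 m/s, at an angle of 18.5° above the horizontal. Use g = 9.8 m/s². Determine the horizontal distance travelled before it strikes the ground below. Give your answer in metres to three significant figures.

Horizontal component vₓ = 67.00 cos 18.5° = 63.54 m/s; vertical v_y0 = 67.00 sin 18.5° = 21.26 m/s.
With up positive and y = 0 at the ground: y(t) = 63.6 + (21.26) t − 4.900 t². Setting y = 0 and taking the positive root: t = [21.26 + √(21.26² + 2·9.80·63.6)] / 9.80 = (21.26 + 41.21) / 9.80 = 6.375 s.
Horizontal distance: R = vₓ t = 63.54 × 6.375 = 405.0 m.

405 m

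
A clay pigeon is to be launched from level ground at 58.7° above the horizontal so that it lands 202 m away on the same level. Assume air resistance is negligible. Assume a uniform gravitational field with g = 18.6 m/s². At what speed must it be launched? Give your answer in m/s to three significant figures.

On level ground R = v₀² sin 2θ / g ⇒ v₀ = √(gR / sin 2θ).
v₀ = √(18.6 × 202 / sin 117.4°) = √(3757 / 0.8878) = √4232.0 = 65.05 m/s.

65.1 m/s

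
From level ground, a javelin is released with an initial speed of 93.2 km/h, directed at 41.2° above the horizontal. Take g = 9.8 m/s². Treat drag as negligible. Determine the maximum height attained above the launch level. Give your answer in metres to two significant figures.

Convert: 93.2 km/h = 93.2/3.6 = 25.89 m/s.
vₓ = 25.89 cos 41.2° = 19.48 m/s; v_y0 = 25.89 sin 41.2° = 17.05 m/s.
Maximum height: H = v_y0² / (2g) = 17.05² / (2 × 9.80) = 14.84 m.

15 m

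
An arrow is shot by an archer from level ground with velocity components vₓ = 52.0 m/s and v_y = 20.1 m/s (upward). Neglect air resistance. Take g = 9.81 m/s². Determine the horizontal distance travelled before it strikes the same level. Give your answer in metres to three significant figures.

213 m

Time aloft: T = 2 v_y0 / g = 2 × 20.10 / 9.81 = 4.098 s.
Range: R = vₓ T = 52.00 × 4.098 = 213.1 m.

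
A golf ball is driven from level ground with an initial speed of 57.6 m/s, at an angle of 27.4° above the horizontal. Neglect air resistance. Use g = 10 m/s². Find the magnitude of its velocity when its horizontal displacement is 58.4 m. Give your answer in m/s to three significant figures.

Components: vₓ = 57.60 cos 27.4° = 51.14 m/s, v_y0 = 57.60 sin 27.4° = 26.51 m/s.
At x = 58.4 m, t = x/vₓ = 58.4/51.14 = 1.142 s.
Vertical velocity there: v_y = v_y0 − g t = 26.51 − 10.0 × 1.142 = 15.09 m/s.
Speed: √(vₓ² + v_y²) = √(51.14² + 15.09²) = 53.32 m/s.

53.3 m/s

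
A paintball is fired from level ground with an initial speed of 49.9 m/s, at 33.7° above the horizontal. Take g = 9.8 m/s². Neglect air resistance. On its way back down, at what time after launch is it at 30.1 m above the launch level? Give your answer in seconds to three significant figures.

Resolve: vₓ = 49.90 cos 33.7° = 41.51 m/s and v_y0 = 49.90 sin 33.7° = 27.69 m/s.
Set y = v_y0 t − ½ g t² = 30.1: 4.900 t² − 27.69 t + 30.1 = 0.
t = [27.69 ± √(27.69² − 2·9.80·30.1)] / 9.80 = (27.69 ± 13.29) / 9.80, so t = 1.469 s or t = 4.181 s.
The descending-branch root is 4.181 s.

4.18 s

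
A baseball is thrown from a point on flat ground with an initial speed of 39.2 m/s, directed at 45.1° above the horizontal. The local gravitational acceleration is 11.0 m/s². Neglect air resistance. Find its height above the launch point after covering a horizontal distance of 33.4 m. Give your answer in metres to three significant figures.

Horizontal component vₓ = 39.20 cos 45.1° = 27.67 m/s; vertical v_y0 = 39.20 sin 45.1° = 27.77 m/s.
Time to reach x = 33.4 m: t = x/vₓ = 33.4/27.67 = 1.207 s.
Height: y = v_y0 t − ½ g t² = 27.77 × 1.207 − 5.500 × 1.207² = 33.52 − 8.014 = 25.50 m.

25.5 m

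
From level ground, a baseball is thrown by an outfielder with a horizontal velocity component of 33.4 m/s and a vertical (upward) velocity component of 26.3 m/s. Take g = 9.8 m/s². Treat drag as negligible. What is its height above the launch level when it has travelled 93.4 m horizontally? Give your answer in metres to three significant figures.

x = vₓ t ⇒ t = 93.4/33.40 = 2.796 s.
Height: y = v_y0 t − ½ g t² = 26.30 × 2.796 − 4.900 × 2.796² = 73.55 − 38.32 = 35.23 m.

35.2 m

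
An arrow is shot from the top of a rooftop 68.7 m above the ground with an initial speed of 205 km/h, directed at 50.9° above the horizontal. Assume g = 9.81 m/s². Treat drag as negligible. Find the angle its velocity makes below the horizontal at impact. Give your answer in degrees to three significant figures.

Convert: 205 km/h = 205/3.6 = 56.94 m/s.
Components: vₓ = 56.94 cos 50.9° = 35.91 m/s, v_y0 = 56.94 sin 50.9° = 44.19 m/s.
With up positive and y = 0 at the ground: y(t) = 68.7 + (44.19) t − 4.905 t². Setting y = 0 and taking the positive root: t = [44.19 + √(44.19² + 2·9.81·68.7)] / 9.81 = (44.19 + 57.45) / 9.81 = 10.36 s.
At impact: v_y = v_y0 − g t = −57.45 m/s; vₓ = 35.91 m/s.
Angle below horizontal: arctan(|v_y|/vₓ) = arctan(57.45/35.91) = 57.99°.

58.0°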